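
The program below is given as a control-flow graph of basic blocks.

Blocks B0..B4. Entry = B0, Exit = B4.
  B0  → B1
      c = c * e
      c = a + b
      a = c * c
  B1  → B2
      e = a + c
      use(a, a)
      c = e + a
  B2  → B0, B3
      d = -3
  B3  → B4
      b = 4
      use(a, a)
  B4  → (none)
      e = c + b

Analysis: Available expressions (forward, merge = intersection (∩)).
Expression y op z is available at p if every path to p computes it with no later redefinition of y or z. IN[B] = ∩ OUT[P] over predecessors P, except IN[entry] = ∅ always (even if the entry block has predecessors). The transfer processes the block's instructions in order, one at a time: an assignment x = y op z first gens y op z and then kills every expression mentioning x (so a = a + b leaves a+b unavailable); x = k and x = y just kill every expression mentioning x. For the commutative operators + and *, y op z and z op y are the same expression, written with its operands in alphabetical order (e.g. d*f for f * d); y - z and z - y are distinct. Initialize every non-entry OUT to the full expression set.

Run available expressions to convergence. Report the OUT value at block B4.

Answer: {b+c}

Trace:
Converged values:
  B0:   IN={}   OUT={c*c}
  B1:   IN={c*c}   OUT={a+e}
  B2:   IN={a+e}   OUT={a+e}
  B3:   IN={a+e}   OUT={a+e}
  B4:   IN={a+e}   OUT={b+c}

Merge at B4: IN[B4] = OUT[B3] = {a+e}
Applying B4's transfer function to that IN value gives OUT[B4] (row B4 above).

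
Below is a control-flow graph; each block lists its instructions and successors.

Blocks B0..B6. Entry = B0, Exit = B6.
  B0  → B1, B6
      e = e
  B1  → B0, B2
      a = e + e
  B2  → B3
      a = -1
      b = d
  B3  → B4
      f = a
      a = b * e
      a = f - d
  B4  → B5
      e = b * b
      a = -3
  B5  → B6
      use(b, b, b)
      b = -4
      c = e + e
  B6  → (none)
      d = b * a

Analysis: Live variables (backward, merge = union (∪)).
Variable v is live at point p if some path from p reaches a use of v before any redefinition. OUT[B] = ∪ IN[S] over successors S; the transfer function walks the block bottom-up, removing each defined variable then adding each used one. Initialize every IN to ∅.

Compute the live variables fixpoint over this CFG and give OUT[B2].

Answer: {a, b, d, e}

Trace:
Fixpoint table:
  B0: | IN={a, b, d, e} | OUT={a, b, d, e}
  B1: | IN={b, d, e} | OUT={a, b, d, e}
  B2: | IN={d, e} | OUT={a, b, d, e}
  B3: | IN={a, b, d, e} | OUT={b}
  B4: | IN={b} | OUT={a, b, e}
  B5: | IN={a, b, e} | OUT={a, b}
  B6: | IN={a, b} | OUT={}

Merge at B2: OUT[B2] = IN[B3] = {a, b, d, e}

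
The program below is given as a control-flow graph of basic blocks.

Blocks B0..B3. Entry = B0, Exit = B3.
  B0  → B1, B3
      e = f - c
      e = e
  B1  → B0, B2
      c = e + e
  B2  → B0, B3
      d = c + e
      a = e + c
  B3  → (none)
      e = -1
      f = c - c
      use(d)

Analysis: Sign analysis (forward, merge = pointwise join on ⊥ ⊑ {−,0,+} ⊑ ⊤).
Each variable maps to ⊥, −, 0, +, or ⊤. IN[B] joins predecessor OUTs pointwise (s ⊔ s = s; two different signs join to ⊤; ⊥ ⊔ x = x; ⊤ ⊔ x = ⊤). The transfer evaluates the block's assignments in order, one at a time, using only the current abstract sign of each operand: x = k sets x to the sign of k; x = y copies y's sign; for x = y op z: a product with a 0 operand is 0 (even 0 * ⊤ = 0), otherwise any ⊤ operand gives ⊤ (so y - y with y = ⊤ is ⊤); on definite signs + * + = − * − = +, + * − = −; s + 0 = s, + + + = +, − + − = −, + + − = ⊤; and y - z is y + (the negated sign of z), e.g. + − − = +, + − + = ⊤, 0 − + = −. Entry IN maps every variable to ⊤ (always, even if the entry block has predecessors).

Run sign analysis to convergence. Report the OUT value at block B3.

Per-block solution:
  B0:  IN=(all ⊤)  OUT=(all ⊤)
  B1:  IN=(all ⊤)  OUT=(all ⊤)
  B2:  IN=(all ⊤)  OUT=(all ⊤)
  B3:  IN=(all ⊤)  OUT={e:-; rest ⊤}

Merge at B3: IN[B3] = OUT[B0] ⊔ OUT[B2] = {a: ⊤, b: ⊤, c: ⊤, d: ⊤, e: ⊤, f: ⊤}
Applying B3's transfer function to that IN value gives OUT[B3] (row B3 above).

Answer: {a: ⊤, b: ⊤, c: ⊤, d: ⊤, e: -, f: ⊤}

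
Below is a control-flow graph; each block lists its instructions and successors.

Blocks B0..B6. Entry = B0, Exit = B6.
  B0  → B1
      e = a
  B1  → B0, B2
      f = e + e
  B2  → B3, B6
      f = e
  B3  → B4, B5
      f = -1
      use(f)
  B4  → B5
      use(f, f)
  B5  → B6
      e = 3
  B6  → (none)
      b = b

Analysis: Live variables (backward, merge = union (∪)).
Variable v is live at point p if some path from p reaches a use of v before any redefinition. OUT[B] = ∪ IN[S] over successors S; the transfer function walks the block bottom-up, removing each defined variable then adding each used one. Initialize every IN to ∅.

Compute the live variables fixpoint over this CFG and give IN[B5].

Answer: {b}

Derivation:
Fixpoint table:
  B0:   IN={a, b}   OUT={a, b, e}
  B1:   IN={a, b, e}   OUT={a, b, e}
  B2:   IN={b, e}   OUT={b}
  B3:   IN={b}   OUT={b, f}
  B4:   IN={b, f}   OUT={b}
  B5:   IN={b}   OUT={b}
  B6:   IN={b}   OUT={}

Merge at B5: OUT[B5] = IN[B6] = {b}
Applying B5's transfer function to that OUT value gives IN[B5] (row B5 above).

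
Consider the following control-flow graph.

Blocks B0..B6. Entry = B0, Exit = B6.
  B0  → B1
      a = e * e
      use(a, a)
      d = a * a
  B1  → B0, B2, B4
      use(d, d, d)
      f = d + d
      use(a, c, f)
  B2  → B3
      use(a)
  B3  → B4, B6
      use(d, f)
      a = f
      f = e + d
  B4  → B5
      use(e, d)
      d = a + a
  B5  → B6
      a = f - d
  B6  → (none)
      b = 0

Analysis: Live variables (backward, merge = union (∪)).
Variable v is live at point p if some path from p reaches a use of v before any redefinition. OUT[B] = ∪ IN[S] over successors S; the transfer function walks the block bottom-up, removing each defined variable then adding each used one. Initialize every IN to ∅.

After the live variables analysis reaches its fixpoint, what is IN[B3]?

Answer: {d, e, f}

Trace:
Per-block solution:
  B0: | IN={c, e} | OUT={a, c, d, e}
  B1: | IN={a, c, d, e} | OUT={a, c, d, e, f}
  B2: | IN={a, d, e, f} | OUT={d, e, f}
  B3: | IN={d, e, f} | OUT={a, d, e, f}
  B4: | IN={a, d, e, f} | OUT={d, f}
  B5: | IN={d, f} | OUT={}
  B6: | IN={} | OUT={}

Merge at B3: OUT[B3] = IN[B4] ⊔ IN[B6] = {a, d, e, f}
Applying B3's transfer function to that OUT value gives IN[B3] (row B3 above).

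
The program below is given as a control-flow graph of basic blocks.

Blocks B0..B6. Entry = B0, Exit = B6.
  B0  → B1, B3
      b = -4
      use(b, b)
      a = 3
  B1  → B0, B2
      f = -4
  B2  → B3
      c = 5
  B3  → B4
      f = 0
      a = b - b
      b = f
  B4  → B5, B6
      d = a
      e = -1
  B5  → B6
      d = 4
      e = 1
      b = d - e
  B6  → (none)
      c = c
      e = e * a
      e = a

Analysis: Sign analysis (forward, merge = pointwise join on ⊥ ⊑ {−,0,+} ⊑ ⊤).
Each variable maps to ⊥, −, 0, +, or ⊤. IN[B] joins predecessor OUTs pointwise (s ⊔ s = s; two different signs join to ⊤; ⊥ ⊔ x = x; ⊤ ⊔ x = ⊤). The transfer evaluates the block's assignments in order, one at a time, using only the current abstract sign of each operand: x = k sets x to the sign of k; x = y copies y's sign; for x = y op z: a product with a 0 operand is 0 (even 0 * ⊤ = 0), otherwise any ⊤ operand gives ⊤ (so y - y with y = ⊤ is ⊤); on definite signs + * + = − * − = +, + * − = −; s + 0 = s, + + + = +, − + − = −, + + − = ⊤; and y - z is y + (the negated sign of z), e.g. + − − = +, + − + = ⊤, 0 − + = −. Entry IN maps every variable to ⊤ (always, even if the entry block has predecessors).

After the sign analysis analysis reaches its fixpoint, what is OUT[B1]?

Answer: {a: +, b: -, c: ⊤, d: ⊤, e: ⊤, f: -}

Derivation:
Converged values:
  B0:  IN=(all ⊤)  OUT={a:+, b:-; rest ⊤}
  B1:  IN={a:+, b:-; rest ⊤}  OUT={a:+, b:-, f:-; rest ⊤}
  B2:  IN={a:+, b:-, f:-; rest ⊤}  OUT={a:+, b:-, c:+, f:-; rest ⊤}
  B3:  IN={a:+, b:-; rest ⊤}  OUT={b:0, f:0; rest ⊤}
  B4:  IN={b:0, f:0; rest ⊤}  OUT={b:0, e:-, f:0; rest ⊤}
  B5:  IN={b:0, e:-, f:0; rest ⊤}  OUT={d:+, e:+, f:0; rest ⊤}
  B6:  IN={f:0; rest ⊤}  OUT={f:0; rest ⊤}

Merge at B1: IN[B1] = OUT[B0] = {a: +, b: -, c: ⊤, d: ⊤, e: ⊤, f: ⊤}
Applying B1's transfer function to that IN value gives OUT[B1] (row B1 above).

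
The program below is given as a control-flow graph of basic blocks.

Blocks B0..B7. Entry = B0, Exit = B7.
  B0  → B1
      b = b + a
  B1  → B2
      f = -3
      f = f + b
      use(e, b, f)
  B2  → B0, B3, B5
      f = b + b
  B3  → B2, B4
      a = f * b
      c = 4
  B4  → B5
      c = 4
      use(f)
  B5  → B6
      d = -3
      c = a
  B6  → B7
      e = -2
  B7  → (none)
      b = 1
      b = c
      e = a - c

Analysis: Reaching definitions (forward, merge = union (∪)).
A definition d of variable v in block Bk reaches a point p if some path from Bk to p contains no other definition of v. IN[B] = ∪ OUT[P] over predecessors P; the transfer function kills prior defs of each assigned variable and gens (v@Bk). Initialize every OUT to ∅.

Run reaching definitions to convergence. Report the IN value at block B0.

Answer: {a@B3, b@B0, c@B3, f@B2}

Working:
Per-block solution:
  B0: | IN={a@B3, b@B0, c@B3, f@B2} | OUT={a@B3, b@B0, c@B3, f@B2}
  B1: | IN={a@B3, b@B0, c@B3, f@B2} | OUT={a@B3, b@B0, c@B3, f@B1}
  B2: | IN={a@B3, b@B0, c@B3, f@B1, f@B2} | OUT={a@B3, b@B0, c@B3, f@B2}
  B3: | IN={a@B3, b@B0, c@B3, f@B2} | OUT={a@B3, b@B0, c@B3, f@B2}
  B4: | IN={a@B3, b@B0, c@B3, f@B2} | OUT={a@B3, b@B0, c@B4, f@B2}
  B5: | IN={a@B3, b@B0, c@B3, c@B4, f@B2} | OUT={a@B3, b@B0, c@B5, d@B5, f@B2}
  B6: | IN={a@B3, b@B0, c@B5, d@B5, f@B2} | OUT={a@B3, b@B0, c@B5, d@B5, e@B6, f@B2}
  B7: | IN={a@B3, b@B0, c@B5, d@B5, e@B6, f@B2} | OUT={a@B3, b@B7, c@B5, d@B5, e@B7, f@B2}

Merge at B0 (entry node, so the boundary value {} is joined with the incoming edge(s)): IN[B0] = {} ⊔ OUT[B2] = {a@B3, b@B0, c@B3, f@B2}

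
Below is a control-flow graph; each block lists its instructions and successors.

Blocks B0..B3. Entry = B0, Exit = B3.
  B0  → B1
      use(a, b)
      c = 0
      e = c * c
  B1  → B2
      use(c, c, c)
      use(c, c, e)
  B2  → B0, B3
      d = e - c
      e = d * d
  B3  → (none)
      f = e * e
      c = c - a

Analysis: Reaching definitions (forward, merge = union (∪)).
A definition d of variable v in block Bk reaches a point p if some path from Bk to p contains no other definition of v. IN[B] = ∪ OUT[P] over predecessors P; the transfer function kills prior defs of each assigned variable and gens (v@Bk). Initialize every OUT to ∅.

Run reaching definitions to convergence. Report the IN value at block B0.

Answer: {c@B0, d@B2, e@B2}

Working:
Per-block solution:
  B0:  IN={c@B0, d@B2, e@B2}  OUT={c@B0, d@B2, e@B0}
  B1:  IN={c@B0, d@B2, e@B0}  OUT={c@B0, d@B2, e@B0}
  B2:  IN={c@B0, d@B2, e@B0}  OUT={c@B0, d@B2, e@B2}
  B3:  IN={c@B0, d@B2, e@B2}  OUT={c@B3, d@B2, e@B2, f@B3}

Merge at B0 (entry node, so the boundary value {} is joined with the incoming edge(s)): IN[B0] = {} ⊔ OUT[B2] = {c@B0, d@B2, e@B2}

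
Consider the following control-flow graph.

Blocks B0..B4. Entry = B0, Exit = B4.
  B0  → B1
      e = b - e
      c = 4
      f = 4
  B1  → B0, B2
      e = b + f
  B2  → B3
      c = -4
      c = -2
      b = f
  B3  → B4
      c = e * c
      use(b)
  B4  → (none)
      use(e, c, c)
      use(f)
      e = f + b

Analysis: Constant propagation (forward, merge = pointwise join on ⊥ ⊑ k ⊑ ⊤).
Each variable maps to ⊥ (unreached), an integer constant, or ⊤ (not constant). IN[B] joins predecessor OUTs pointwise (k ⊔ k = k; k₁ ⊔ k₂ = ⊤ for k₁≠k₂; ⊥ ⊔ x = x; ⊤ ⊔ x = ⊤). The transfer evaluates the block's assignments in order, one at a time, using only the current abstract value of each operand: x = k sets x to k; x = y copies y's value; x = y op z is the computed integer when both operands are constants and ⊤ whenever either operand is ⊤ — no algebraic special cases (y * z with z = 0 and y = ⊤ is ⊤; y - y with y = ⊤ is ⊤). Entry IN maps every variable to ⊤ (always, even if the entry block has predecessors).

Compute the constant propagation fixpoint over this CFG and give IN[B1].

Answer: {a: ⊤, b: ⊤, c: 4, d: ⊤, e: ⊤, f: 4}

Trace:
Converged values:
  B0:   IN=(all ⊤)   OUT={c:4, f:4; rest ⊤}
  B1:   IN={c:4, f:4; rest ⊤}   OUT={c:4, f:4; rest ⊤}
  B2:   IN={c:4, f:4; rest ⊤}   OUT={b:4, c:-2, f:4; rest ⊤}
  B3:   IN={b:4, c:-2, f:4; rest ⊤}   OUT={b:4, f:4; rest ⊤}
  B4:   IN={b:4, f:4; rest ⊤}   OUT={b:4, e:8, f:4; rest ⊤}

Merge at B1: IN[B1] = OUT[B0] = {a: ⊤, b: ⊤, c: 4, d: ⊤, e: ⊤, f: 4}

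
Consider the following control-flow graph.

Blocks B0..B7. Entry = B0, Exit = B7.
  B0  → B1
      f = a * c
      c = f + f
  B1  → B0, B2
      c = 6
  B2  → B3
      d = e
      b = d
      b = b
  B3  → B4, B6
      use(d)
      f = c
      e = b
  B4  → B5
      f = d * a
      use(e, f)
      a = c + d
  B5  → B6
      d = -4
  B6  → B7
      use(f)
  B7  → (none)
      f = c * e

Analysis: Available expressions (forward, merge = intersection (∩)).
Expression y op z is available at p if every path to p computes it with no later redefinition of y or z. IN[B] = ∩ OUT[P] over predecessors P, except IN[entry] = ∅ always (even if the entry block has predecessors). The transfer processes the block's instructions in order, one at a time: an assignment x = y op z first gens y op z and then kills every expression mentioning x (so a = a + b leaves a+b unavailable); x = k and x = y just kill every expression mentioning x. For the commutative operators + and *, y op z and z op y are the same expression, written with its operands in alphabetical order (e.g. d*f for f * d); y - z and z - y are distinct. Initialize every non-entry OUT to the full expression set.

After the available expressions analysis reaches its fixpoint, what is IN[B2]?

Answer: {f+f}

Derivation:
Converged values:
  B0: | IN={} | OUT={f+f}
  B1: | IN={f+f} | OUT={f+f}
  B2: | IN={f+f} | OUT={f+f}
  B3: | IN={f+f} | OUT={}
  B4: | IN={} | OUT={c+d}
  B5: | IN={c+d} | OUT={}
  B6: | IN={} | OUT={}
  B7: | IN={} | OUT={c*e}

Merge at B2: IN[B2] = OUT[B1] = {f+f}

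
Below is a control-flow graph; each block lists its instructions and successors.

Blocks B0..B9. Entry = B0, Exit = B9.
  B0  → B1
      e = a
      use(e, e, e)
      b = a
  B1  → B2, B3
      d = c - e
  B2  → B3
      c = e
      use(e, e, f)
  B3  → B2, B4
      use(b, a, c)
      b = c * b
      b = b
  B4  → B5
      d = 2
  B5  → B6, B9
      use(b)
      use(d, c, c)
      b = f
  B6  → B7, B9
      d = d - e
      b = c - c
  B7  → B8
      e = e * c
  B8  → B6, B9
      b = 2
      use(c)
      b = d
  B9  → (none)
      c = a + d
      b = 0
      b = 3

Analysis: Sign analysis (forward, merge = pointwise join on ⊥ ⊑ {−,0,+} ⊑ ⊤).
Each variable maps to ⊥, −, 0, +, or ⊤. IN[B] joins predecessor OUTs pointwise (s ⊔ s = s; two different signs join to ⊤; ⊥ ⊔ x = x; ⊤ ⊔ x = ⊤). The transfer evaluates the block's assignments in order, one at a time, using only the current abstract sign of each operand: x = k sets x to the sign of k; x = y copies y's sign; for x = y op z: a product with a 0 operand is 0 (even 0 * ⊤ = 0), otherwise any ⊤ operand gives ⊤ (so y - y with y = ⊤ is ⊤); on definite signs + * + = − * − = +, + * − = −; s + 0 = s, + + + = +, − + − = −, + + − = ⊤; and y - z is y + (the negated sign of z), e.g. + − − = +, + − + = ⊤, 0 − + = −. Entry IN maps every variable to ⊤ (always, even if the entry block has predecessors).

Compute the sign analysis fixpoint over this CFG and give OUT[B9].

Fixpoint table:
  B0:   IN=(all ⊤)   OUT=(all ⊤)
  B1:   IN=(all ⊤)   OUT=(all ⊤)
  B2:   IN=(all ⊤)   OUT=(all ⊤)
  B3:   IN=(all ⊤)   OUT=(all ⊤)
  B4:   IN=(all ⊤)   OUT={d:+; rest ⊤}
  B5:   IN={d:+; rest ⊤}   OUT={d:+; rest ⊤}
  B6:   IN=(all ⊤)   OUT=(all ⊤)
  B7:   IN=(all ⊤)   OUT=(all ⊤)
  B8:   IN=(all ⊤)   OUT=(all ⊤)
  B9:   IN=(all ⊤)   OUT={b:+; rest ⊤}

Merge at B9: IN[B9] = OUT[B5] ⊔ OUT[B6] ⊔ OUT[B8] = {a: ⊤, b: ⊤, c: ⊤, d: ⊤, e: ⊤, f: ⊤}
Applying B9's transfer function to that IN value gives OUT[B9] (row B9 above).

Answer: {a: ⊤, b: +, c: ⊤, d: ⊤, e: ⊤, f: ⊤}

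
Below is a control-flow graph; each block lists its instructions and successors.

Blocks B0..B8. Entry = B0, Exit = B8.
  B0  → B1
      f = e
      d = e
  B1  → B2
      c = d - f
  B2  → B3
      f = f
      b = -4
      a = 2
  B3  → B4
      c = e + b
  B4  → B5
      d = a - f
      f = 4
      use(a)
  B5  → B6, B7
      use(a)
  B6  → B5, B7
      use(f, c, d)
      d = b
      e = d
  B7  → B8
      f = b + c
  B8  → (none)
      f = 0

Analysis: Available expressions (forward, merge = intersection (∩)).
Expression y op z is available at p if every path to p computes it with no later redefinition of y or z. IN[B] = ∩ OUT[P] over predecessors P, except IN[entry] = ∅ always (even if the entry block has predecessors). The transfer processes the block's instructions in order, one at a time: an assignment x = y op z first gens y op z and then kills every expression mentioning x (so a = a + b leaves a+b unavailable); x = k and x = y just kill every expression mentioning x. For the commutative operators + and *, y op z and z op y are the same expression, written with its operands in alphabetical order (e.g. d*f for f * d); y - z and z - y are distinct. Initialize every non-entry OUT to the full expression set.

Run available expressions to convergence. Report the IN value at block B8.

Answer: {b+c}

Trace:
Per-block solution:
  B0:  IN={}  OUT={}
  B1:  IN={}  OUT={d-f}
  B2:  IN={d-f}  OUT={}
  B3:  IN={}  OUT={b+e}
  B4:  IN={b+e}  OUT={b+e}
  B5:  IN={}  OUT={}
  B6:  IN={}  OUT={}
  B7:  IN={}  OUT={b+c}
  B8:  IN={b+c}  OUT={b+c}

Merge at B8: IN[B8] = OUT[B7] = {b+c}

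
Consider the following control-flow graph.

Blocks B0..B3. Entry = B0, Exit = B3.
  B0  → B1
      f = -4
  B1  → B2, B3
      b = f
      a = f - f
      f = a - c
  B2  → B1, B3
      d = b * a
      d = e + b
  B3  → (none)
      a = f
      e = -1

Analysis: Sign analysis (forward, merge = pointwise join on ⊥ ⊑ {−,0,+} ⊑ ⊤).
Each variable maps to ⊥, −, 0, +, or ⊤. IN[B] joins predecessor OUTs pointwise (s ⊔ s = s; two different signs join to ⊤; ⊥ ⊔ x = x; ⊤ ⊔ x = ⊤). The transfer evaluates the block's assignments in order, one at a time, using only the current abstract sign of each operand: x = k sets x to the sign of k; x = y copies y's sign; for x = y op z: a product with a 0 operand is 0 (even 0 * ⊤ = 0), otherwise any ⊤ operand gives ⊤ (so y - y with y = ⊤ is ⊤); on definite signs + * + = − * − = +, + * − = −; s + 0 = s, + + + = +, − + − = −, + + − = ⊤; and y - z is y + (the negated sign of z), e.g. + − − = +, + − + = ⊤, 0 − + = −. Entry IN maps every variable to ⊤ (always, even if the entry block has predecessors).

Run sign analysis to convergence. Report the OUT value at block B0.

Answer: {a: ⊤, b: ⊤, c: ⊤, d: ⊤, e: ⊤, f: -}

Trace:
Fixpoint table:
  B0:  IN=(all ⊤)  OUT={f:-; rest ⊤}
  B1:  IN=(all ⊤)  OUT=(all ⊤)
  B2:  IN=(all ⊤)  OUT=(all ⊤)
  B3:  IN=(all ⊤)  OUT={e:-; rest ⊤}

B0 is the boundary node: IN[B0] = {a: ⊤, b: ⊤, c: ⊤, d: ⊤, e: ⊤, f: ⊤}
Applying B0's transfer function to that IN value gives OUT[B0] (row B0 above).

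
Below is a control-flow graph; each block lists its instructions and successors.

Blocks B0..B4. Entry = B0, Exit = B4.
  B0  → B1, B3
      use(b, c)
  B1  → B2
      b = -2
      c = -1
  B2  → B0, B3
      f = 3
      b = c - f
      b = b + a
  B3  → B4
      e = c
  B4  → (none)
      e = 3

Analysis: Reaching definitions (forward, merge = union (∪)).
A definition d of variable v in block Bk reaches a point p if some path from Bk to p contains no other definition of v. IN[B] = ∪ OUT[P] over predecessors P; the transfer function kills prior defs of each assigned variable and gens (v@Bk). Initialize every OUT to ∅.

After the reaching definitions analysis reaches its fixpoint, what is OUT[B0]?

Answer: {b@B2, c@B1, f@B2}

Trace:
Fixpoint table:
  B0:   IN={b@B2, c@B1, f@B2}   OUT={b@B2, c@B1, f@B2}
  B1:   IN={b@B2, c@B1, f@B2}   OUT={b@B1, c@B1, f@B2}
  B2:   IN={b@B1, c@B1, f@B2}   OUT={b@B2, c@B1, f@B2}
  B3:   IN={b@B2, c@B1, f@B2}   OUT={b@B2, c@B1, e@B3, f@B2}
  B4:   IN={b@B2, c@B1, e@B3, f@B2}   OUT={b@B2, c@B1, e@B4, f@B2}

Merge at B0 (entry node, so the boundary value {} is joined with the incoming edge(s)): IN[B0] = {} ⊔ OUT[B2] = {b@B2, c@B1, f@B2}
Applying B0's transfer function to that IN value gives OUT[B0] (row B0 above).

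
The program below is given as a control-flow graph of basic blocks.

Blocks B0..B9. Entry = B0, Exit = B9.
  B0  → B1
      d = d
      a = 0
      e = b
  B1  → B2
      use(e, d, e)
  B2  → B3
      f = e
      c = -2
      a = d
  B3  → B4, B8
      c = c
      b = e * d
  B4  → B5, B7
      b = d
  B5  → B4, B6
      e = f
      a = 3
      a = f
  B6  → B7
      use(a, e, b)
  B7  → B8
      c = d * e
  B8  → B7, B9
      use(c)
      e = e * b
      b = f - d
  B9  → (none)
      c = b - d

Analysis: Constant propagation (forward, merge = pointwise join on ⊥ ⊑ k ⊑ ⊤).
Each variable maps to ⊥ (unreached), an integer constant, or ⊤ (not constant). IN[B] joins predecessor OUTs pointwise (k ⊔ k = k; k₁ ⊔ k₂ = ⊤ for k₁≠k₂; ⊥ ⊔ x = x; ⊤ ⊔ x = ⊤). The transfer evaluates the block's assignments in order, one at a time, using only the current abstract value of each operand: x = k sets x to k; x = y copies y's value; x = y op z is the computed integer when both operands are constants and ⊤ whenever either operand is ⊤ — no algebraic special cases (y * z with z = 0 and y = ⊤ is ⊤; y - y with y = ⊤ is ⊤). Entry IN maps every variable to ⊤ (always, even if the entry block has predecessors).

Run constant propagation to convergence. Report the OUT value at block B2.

Answer: {a: ⊤, b: ⊤, c: -2, d: ⊤, e: ⊤, f: ⊤}

Trace:
Converged values:
  B0: | IN=(all ⊤) | OUT={a:0; rest ⊤}
  B1: | IN={a:0; rest ⊤} | OUT={a:0; rest ⊤}
  B2: | IN={a:0; rest ⊤} | OUT={c:-2; rest ⊤}
  B3: | IN={c:-2; rest ⊤} | OUT={c:-2; rest ⊤}
  B4: | IN={c:-2; rest ⊤} | OUT={c:-2; rest ⊤}
  B5: | IN={c:-2; rest ⊤} | OUT={c:-2; rest ⊤}
  B6: | IN={c:-2; rest ⊤} | OUT={c:-2; rest ⊤}
  B7: | IN=(all ⊤) | OUT=(all ⊤)
  B8: | IN=(all ⊤) | OUT=(all ⊤)
  B9: | IN=(all ⊤) | OUT=(all ⊤)

Merge at B2: IN[B2] = OUT[B1] = {a: 0, b: ⊤, c: ⊤, d: ⊤, e: ⊤, f: ⊤}
Applying B2's transfer function to that IN value gives OUT[B2] (row B2 above).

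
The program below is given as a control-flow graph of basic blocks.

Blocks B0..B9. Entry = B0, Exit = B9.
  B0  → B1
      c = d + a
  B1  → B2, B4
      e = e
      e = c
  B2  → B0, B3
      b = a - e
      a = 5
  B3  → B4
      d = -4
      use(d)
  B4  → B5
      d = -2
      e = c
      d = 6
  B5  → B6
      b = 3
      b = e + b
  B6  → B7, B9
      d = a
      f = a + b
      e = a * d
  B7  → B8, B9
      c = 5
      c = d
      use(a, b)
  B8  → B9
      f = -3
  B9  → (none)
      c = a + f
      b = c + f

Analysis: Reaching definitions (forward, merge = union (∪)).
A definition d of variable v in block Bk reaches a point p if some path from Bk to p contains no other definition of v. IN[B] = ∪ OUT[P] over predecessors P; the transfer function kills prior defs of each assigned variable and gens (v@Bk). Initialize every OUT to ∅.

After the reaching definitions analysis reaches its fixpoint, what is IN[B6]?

Converged values:
  B0:   IN={a@B2, b@B2, c@B0, e@B1}   OUT={a@B2, b@B2, c@B0, e@B1}
  B1:   IN={a@B2, b@B2, c@B0, e@B1}   OUT={a@B2, b@B2, c@B0, e@B1}
  B2:   IN={a@B2, b@B2, c@B0, e@B1}   OUT={a@B2, b@B2, c@B0, e@B1}
  B3:   IN={a@B2, b@B2, c@B0, e@B1}   OUT={a@B2, b@B2, c@B0, d@B3, e@B1}
  B4:   IN={a@B2, b@B2, c@B0, d@B3, e@B1}   OUT={a@B2, b@B2, c@B0, d@B4, e@B4}
  B5:   IN={a@B2, b@B2, c@B0, d@B4, e@B4}   OUT={a@B2, b@B5, c@B0, d@B4, e@B4}
  B6:   IN={a@B2, b@B5, c@B0, d@B4, e@B4}   OUT={a@B2, b@B5, c@B0, d@B6, e@B6, f@B6}
  B7:   IN={a@B2, b@B5, c@B0, d@B6, e@B6, f@B6}   OUT={a@B2, b@B5, c@B7, d@B6, e@B6, f@B6}
  B8:   IN={a@B2, b@B5, c@B7, d@B6, e@B6, f@B6}   OUT={a@B2, b@B5, c@B7, d@B6, e@B6, f@B8}
  B9:   IN={a@B2, b@B5, c@B0, c@B7, d@B6, e@B6, f@B6, f@B8}   OUT={a@B2, b@B9, c@B9, d@B6, e@B6, f@B6, f@B8}

Merge at B6: IN[B6] = OUT[B5] = {a@B2, b@B5, c@B0, d@B4, e@B4}

Answer: {a@B2, b@B5, c@B0, d@B4, e@B4}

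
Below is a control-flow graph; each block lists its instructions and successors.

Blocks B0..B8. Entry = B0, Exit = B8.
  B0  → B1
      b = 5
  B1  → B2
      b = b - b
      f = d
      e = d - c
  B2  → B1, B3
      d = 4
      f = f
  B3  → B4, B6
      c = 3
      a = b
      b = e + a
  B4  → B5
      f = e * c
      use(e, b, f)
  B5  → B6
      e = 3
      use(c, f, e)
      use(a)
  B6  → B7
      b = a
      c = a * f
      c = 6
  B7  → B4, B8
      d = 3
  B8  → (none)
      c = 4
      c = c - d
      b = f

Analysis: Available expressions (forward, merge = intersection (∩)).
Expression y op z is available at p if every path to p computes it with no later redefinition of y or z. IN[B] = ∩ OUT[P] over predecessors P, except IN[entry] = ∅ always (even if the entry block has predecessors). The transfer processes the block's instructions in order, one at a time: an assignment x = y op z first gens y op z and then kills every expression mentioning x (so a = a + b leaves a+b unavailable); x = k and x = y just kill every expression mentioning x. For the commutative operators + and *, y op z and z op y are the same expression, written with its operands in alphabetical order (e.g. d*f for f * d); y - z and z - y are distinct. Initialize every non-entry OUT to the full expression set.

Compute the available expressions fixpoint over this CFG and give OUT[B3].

Per-block solution:
  B0:  IN={}  OUT={}
  B1:  IN={}  OUT={d-c}
  B2:  IN={d-c}  OUT={}
  B3:  IN={}  OUT={a+e}
  B4:  IN={}  OUT={c*e}
  B5:  IN={c*e}  OUT={}
  B6:  IN={}  OUT={a*f}
  B7:  IN={a*f}  OUT={a*f}
  B8:  IN={a*f}  OUT={a*f}

Merge at B3: IN[B3] = OUT[B2] = {}
Applying B3's transfer function to that IN value gives OUT[B3] (row B3 above).

Answer: {a+e}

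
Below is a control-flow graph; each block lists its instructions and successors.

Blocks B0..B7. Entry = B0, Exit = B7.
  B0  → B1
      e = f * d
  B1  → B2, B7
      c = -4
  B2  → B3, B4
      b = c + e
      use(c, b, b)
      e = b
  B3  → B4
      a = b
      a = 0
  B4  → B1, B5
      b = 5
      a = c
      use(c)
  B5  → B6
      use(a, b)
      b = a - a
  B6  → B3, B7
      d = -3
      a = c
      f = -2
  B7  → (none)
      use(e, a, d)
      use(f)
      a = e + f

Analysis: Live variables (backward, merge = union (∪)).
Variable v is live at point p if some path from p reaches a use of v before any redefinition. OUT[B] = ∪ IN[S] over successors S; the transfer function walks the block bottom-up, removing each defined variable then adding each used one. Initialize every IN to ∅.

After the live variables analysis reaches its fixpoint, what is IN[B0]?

Answer: {a, d, f}

Trace:
Converged values:
  B0: | IN={a, d, f} | OUT={a, d, e, f}
  B1: | IN={a, d, e, f} | OUT={a, c, d, e, f}
  B2: | IN={c, d, e, f} | OUT={b, c, d, e, f}
  B3: | IN={b, c, d, e, f} | OUT={c, d, e, f}
  B4: | IN={c, d, e, f} | OUT={a, b, c, d, e, f}
  B5: | IN={a, b, c, e} | OUT={b, c, e}
  B6: | IN={b, c, e} | OUT={a, b, c, d, e, f}
  B7: | IN={a, d, e, f} | OUT={}

Merge at B0: OUT[B0] = IN[B1] = {a, d, e, f}
Applying B0's transfer function to that OUT value gives IN[B0] (row B0 above).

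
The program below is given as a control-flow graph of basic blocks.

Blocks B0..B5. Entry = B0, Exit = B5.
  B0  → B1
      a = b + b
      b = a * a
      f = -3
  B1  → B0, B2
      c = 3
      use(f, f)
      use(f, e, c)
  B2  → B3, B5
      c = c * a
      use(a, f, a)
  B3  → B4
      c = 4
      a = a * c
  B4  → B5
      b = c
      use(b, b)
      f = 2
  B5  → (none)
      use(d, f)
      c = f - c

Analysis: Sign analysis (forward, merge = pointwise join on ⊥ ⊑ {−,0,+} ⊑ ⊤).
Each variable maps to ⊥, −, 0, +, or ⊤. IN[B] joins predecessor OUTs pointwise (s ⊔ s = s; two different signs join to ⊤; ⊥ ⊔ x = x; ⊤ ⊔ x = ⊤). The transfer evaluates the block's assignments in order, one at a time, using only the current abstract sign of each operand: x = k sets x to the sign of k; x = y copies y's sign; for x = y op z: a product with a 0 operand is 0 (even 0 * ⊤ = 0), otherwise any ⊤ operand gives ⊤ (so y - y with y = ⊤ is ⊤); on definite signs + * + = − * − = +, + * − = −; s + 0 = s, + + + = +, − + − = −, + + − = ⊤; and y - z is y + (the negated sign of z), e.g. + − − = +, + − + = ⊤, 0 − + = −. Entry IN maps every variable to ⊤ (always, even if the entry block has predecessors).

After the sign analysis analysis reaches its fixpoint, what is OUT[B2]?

Converged values:
  B0: | IN=(all ⊤) | OUT={f:-; rest ⊤}
  B1: | IN={f:-; rest ⊤} | OUT={c:+, f:-; rest ⊤}
  B2: | IN={c:+, f:-; rest ⊤} | OUT={f:-; rest ⊤}
  B3: | IN={f:-; rest ⊤} | OUT={c:+, f:-; rest ⊤}
  B4: | IN={c:+, f:-; rest ⊤} | OUT={b:+, c:+, f:+; rest ⊤}
  B5: | IN=(all ⊤) | OUT=(all ⊤)

Merge at B2: IN[B2] = OUT[B1] = {a: ⊤, b: ⊤, c: +, d: ⊤, e: ⊤, f: -}
Applying B2's transfer function to that IN value gives OUT[B2] (row B2 above).

Answer: {a: ⊤, b: ⊤, c: ⊤, d: ⊤, e: ⊤, f: -}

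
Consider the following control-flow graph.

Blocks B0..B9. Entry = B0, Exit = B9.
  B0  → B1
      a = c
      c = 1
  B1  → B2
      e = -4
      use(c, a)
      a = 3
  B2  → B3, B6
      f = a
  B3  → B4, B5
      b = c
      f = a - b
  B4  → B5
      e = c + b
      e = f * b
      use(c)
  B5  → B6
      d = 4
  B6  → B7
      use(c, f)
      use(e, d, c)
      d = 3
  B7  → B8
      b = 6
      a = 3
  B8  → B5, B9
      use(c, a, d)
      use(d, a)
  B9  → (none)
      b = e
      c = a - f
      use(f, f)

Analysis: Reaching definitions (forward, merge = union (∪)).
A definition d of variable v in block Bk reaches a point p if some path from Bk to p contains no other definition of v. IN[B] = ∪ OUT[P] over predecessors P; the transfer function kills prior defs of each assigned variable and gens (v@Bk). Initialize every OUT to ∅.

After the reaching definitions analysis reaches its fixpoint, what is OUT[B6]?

Converged values:
  B0:  IN={}  OUT={a@B0, c@B0}
  B1:  IN={a@B0, c@B0}  OUT={a@B1, c@B0, e@B1}
  B2:  IN={a@B1, c@B0, e@B1}  OUT={a@B1, c@B0, e@B1, f@B2}
  B3:  IN={a@B1, c@B0, e@B1, f@B2}  OUT={a@B1, b@B3, c@B0, e@B1, f@B3}
  B4:  IN={a@B1, b@B3, c@B0, e@B1, f@B3}  OUT={a@B1, b@B3, c@B0, e@B4, f@B3}
  B5:  IN={a@B1, a@B7, b@B3, b@B7, c@B0, d@B6, e@B1, e@B4, f@B2, f@B3}  OUT={a@B1, a@B7, b@B3, b@B7, c@B0, d@B5, e@B1, e@B4, f@B2, f@B3}
  B6:  IN={a@B1, a@B7, b@B3, b@B7, c@B0, d@B5, e@B1, e@B4, f@B2, f@B3}  OUT={a@B1, a@B7, b@B3, b@B7, c@B0, d@B6, e@B1, e@B4, f@B2, f@B3}
  B7:  IN={a@B1, a@B7, b@B3, b@B7, c@B0, d@B6, e@B1, e@B4, f@B2, f@B3}  OUT={a@B7, b@B7, c@B0, d@B6, e@B1, e@B4, f@B2, f@B3}
  B8:  IN={a@B7, b@B7, c@B0, d@B6, e@B1, e@B4, f@B2, f@B3}  OUT={a@B7, b@B7, c@B0, d@B6, e@B1, e@B4, f@B2, f@B3}
  B9:  IN={a@B7, b@B7, c@B0, d@B6, e@B1, e@B4, f@B2, f@B3}  OUT={a@B7, b@B9, c@B9, d@B6, e@B1, e@B4, f@B2, f@B3}

Merge at B6: IN[B6] = OUT[B2] ⊔ OUT[B5] = {a@B1, a@B7, b@B3, b@B7, c@B0, d@B5, e@B1, e@B4, f@B2, f@B3}
Applying B6's transfer function to that IN value gives OUT[B6] (row B6 above).

Answer: {a@B1, a@B7, b@B3, b@B7, c@B0, d@B6, e@B1, e@B4, f@B2, f@B3}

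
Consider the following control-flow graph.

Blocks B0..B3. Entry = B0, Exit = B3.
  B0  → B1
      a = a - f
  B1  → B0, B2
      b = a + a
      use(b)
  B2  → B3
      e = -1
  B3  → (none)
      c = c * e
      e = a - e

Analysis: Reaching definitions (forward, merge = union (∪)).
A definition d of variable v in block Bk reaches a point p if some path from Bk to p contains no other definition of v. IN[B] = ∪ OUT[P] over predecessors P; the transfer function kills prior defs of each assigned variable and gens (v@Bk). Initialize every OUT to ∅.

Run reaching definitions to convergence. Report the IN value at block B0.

Answer: {a@B0, b@B1}

Working:
Per-block solution:
  B0:  IN={a@B0, b@B1}  OUT={a@B0, b@B1}
  B1:  IN={a@B0, b@B1}  OUT={a@B0, b@B1}
  B2:  IN={a@B0, b@B1}  OUT={a@B0, b@B1, e@B2}
  B3:  IN={a@B0, b@B1, e@B2}  OUT={a@B0, b@B1, c@B3, e@B3}

Merge at B0 (entry node, so the boundary value {} is joined with the incoming edge(s)): IN[B0] = {} ⊔ OUT[B1] = {a@B0, b@B1}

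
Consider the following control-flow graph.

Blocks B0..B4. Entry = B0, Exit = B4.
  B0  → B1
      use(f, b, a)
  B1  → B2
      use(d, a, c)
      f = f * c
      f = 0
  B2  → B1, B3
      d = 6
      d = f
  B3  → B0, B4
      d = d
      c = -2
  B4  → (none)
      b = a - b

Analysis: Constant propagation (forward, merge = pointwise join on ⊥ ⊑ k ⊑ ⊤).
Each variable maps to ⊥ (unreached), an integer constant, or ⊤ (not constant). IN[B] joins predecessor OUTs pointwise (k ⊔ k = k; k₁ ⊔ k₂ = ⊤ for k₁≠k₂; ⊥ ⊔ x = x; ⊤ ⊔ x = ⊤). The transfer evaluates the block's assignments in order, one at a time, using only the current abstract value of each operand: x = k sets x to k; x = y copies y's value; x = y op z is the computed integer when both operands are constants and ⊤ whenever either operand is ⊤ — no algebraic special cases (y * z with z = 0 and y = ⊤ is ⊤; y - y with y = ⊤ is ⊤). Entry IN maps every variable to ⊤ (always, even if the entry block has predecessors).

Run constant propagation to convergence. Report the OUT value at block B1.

Answer: {a: ⊤, b: ⊤, c: ⊤, d: ⊤, e: ⊤, f: 0}

Trace:
Converged values:
  B0: | IN=(all ⊤) | OUT=(all ⊤)
  B1: | IN=(all ⊤) | OUT={f:0; rest ⊤}
  B2: | IN={f:0; rest ⊤} | OUT={d:0, f:0; rest ⊤}
  B3: | IN={d:0, f:0; rest ⊤} | OUT={c:-2, d:0, f:0; rest ⊤}
  B4: | IN={c:-2, d:0, f:0; rest ⊤} | OUT={c:-2, d:0, f:0; rest ⊤}

Merge at B1: IN[B1] = OUT[B0] ⊔ OUT[B2] = {a: ⊤, b: ⊤, c: ⊤, d: ⊤, e: ⊤, f: ⊤}
Applying B1's transfer function to that IN value gives OUT[B1] (row B1 above).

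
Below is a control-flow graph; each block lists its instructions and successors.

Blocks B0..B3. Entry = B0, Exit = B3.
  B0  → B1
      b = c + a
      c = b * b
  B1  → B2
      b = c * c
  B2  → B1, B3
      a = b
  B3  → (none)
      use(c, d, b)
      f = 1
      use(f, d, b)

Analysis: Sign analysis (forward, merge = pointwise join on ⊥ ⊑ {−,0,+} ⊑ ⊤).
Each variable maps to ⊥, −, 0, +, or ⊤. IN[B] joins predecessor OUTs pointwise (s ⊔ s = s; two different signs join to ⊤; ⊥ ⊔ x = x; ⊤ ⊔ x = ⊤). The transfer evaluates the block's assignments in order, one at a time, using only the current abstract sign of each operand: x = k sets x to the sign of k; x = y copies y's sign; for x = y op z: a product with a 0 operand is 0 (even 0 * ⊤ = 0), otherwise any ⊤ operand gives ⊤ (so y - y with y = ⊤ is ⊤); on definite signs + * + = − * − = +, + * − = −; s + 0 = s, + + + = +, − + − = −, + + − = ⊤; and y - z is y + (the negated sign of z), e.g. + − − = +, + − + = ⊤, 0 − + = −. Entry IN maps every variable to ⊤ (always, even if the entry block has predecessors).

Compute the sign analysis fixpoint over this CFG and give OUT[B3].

Answer: {a: ⊤, b: ⊤, c: ⊤, d: ⊤, e: ⊤, f: +}

Trace:
Converged values:
  B0:  IN=(all ⊤)  OUT=(all ⊤)
  B1:  IN=(all ⊤)  OUT=(all ⊤)
  B2:  IN=(all ⊤)  OUT=(all ⊤)
  B3:  IN=(all ⊤)  OUT={f:+; rest ⊤}

Merge at B3: IN[B3] = OUT[B2] = {a: ⊤, b: ⊤, c: ⊤, d: ⊤, e: ⊤, f: ⊤}
Applying B3's transfer function to that IN value gives OUT[B3] (row B3 above).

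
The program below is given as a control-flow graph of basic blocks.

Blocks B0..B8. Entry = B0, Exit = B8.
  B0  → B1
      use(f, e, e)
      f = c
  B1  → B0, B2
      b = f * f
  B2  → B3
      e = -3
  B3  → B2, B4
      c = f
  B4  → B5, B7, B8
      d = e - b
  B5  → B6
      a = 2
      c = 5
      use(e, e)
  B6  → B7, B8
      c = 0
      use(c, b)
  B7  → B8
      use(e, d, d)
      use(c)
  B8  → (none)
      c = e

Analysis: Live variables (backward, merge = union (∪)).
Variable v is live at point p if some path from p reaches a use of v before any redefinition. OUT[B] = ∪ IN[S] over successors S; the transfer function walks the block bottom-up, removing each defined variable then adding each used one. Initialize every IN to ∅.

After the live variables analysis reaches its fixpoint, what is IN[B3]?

Fixpoint table:
  B0:   IN={c, e, f}   OUT={c, e, f}
  B1:   IN={c, e, f}   OUT={b, c, e, f}
  B2:   IN={b, f}   OUT={b, e, f}
  B3:   IN={b, e, f}   OUT={b, c, e, f}
  B4:   IN={b, c, e}   OUT={b, c, d, e}
  B5:   IN={b, d, e}   OUT={b, d, e}
  B6:   IN={b, d, e}   OUT={c, d, e}
  B7:   IN={c, d, e}   OUT={e}
  B8:   IN={e}   OUT={}

Merge at B3: OUT[B3] = IN[B2] ⊔ IN[B4] = {b, c, e, f}
Applying B3's transfer function to that OUT value gives IN[B3] (row B3 above).

Answer: {b, e, f}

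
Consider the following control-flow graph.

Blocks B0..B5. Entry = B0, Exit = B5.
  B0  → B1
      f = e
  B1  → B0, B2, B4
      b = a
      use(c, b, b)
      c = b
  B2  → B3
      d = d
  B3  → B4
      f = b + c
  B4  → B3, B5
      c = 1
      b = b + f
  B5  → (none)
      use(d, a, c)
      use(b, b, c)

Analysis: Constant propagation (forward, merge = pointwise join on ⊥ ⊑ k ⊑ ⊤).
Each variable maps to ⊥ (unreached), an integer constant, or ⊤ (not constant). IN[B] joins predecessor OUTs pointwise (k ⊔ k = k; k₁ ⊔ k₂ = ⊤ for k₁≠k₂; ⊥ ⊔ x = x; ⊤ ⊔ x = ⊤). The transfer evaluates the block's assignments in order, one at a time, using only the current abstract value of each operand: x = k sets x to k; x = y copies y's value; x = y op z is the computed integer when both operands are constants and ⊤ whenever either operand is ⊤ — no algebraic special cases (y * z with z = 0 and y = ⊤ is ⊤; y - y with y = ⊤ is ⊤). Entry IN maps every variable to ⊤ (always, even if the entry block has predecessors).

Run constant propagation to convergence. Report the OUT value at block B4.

Answer: {a: ⊤, b: ⊤, c: 1, d: ⊤, e: ⊤, f: ⊤}

Working:
Converged values:
  B0:   IN=(all ⊤)   OUT=(all ⊤)
  B1:   IN=(all ⊤)   OUT=(all ⊤)
  B2:   IN=(all ⊤)   OUT=(all ⊤)
  B3:   IN=(all ⊤)   OUT=(all ⊤)
  B4:   IN=(all ⊤)   OUT={c:1; rest ⊤}
  B5:   IN={c:1; rest ⊤}   OUT={c:1; rest ⊤}

Merge at B4: IN[B4] = OUT[B1] ⊔ OUT[B3] = {a: ⊤, b: ⊤, c: ⊤, d: ⊤, e: ⊤, f: ⊤}
Applying B4's transfer function to that IN value gives OUT[B4] (row B4 above).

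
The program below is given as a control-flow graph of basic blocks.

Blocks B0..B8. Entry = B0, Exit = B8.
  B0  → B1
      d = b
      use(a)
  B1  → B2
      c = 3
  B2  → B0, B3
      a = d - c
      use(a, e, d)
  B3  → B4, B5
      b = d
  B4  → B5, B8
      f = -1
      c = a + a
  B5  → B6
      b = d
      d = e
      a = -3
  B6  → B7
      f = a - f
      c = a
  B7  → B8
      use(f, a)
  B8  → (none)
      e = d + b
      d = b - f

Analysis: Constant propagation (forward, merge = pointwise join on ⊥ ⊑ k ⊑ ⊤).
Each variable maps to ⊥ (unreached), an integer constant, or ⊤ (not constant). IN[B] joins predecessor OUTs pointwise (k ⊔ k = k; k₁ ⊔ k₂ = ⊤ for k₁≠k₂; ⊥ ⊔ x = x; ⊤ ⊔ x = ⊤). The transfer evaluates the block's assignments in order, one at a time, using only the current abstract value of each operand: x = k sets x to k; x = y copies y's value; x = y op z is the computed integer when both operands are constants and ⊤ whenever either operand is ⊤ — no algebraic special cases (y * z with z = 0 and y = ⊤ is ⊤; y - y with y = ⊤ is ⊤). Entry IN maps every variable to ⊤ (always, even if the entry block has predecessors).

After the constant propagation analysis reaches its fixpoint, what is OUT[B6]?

Fixpoint table:
  B0:  IN=(all ⊤)  OUT=(all ⊤)
  B1:  IN=(all ⊤)  OUT={c:3; rest ⊤}
  B2:  IN={c:3; rest ⊤}  OUT={c:3; rest ⊤}
  B3:  IN={c:3; rest ⊤}  OUT={c:3; rest ⊤}
  B4:  IN={c:3; rest ⊤}  OUT={f:-1; rest ⊤}
  B5:  IN=(all ⊤)  OUT={a:-3; rest ⊤}
  B6:  IN={a:-3; rest ⊤}  OUT={a:-3, c:-3; rest ⊤}
  B7:  IN={a:-3, c:-3; rest ⊤}  OUT={a:-3, c:-3; rest ⊤}
  B8:  IN=(all ⊤)  OUT=(all ⊤)

Merge at B6: IN[B6] = OUT[B5] = {a: -3, b: ⊤, c: ⊤, d: ⊤, e: ⊤, f: ⊤}
Applying B6's transfer function to that IN value gives OUT[B6] (row B6 above).

Answer: {a: -3, b: ⊤, c: -3, d: ⊤, e: ⊤, f: ⊤}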